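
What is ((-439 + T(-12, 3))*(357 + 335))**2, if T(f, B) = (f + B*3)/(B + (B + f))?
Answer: 92077047364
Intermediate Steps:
T(f, B) = (f + 3*B)/(f + 2*B)
((-439 + T(-12, 3))*(357 + 335))**2 = ((-439 + (-12 + 3*3)/(-12 + 2*3))*(357 + 335))**2 = ((-439 + (-12 + 9)/(-12 + 6))*692)**2 = ((-439 - 3/(-6))*692)**2 = ((-439 - 1/6*(-3))*692)**2 = ((-439 + 1/2)*692)**2 = (-877/2*692)**2 = (-303442)**2 = 92077047364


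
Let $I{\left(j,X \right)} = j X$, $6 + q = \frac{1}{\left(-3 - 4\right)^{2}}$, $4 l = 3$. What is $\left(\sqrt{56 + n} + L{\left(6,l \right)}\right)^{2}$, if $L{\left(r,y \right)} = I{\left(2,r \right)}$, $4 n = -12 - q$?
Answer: $\frac{\left(168 + \sqrt{10681}\right)^{2}}{196} \approx 375.66$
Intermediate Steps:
$l = \frac{3}{4}$ ($l = \frac{1}{4} \cdot 3 = \frac{3}{4} \approx 0.75$)
$q = - \frac{293}{49}$ ($q = -6 + \frac{1}{\left(-3 - 4\right)^{2}} = -6 + \frac{1}{\left(-7\right)^{2}} = -6 + \frac{1}{49} = - \frac{293}{49} \approx -5.9796$)
$I{\left(j,X \right)} = X j$
$n = - \frac{295}{196}$ ($n = \frac{-12 - - \frac{293}{49}}{4} = \frac{-12 + \frac{293}{49}}{4} = \frac{1}{4} \left(- \frac{295}{49}\right) = - \frac{295}{196} \approx -1.5051$)
$L{\left(r,y \right)} = 2 r$ ($L{\left(r,y \right)} = r 2 = 2 r$)
$\left(\sqrt{56 + n} + L{\left(6,l \right)}\right)^{2} = \left(\sqrt{56 - \frac{295}{196}} + 2 \cdot 6\right)^{2} = \left(\sqrt{\frac{10681}{196}} + 12\right)^{2} = \left(\frac{\sqrt{10681}}{14} + 12\right)^{2} = \left(12 + \frac{\sqrt{10681}}{14}\right)^{2}$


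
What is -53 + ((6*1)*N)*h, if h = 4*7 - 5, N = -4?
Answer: -605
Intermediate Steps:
h = 23 (h = 28 - 5 = 23)
-53 + ((6*1)*N)*h = -53 + ((6*1)*(-4))*23 = -53 + (6*(-4))*23 = -53 - 24*23 = -53 - 552 = -605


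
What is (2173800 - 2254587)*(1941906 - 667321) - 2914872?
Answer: -102972813267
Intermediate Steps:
(2173800 - 2254587)*(1941906 - 667321) - 2914872 = -80787*1274585 - 2914872 = -102969898395 - 2914872 = -102972813267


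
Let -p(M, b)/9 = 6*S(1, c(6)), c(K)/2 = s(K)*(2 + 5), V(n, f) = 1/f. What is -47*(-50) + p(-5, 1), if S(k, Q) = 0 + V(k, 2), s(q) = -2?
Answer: 2323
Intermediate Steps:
c(K) = -28 (c(K) = 2*(-2*(2 + 5)) = 2*(-2*7) = 2*(-14) = -28)
S(k, Q) = ½ (S(k, Q) = 0 + 1/2 = 0 + ½ = ½)
p(M, b) = -27 (p(M, b) = -54/2 = -9*3 = -27)
-47*(-50) + p(-5, 1) = -47*(-50) - 27 = 2350 - 27 = 2323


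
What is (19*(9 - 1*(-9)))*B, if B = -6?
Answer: -2052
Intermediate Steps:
(19*(9 - 1*(-9)))*B = (19*(9 - 1*(-9)))*(-6) = (19*(9 + 9))*(-6) = (19*18)*(-6) = 342*(-6) = -2052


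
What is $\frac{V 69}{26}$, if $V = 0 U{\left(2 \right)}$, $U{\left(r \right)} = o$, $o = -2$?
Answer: $0$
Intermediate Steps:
$U{\left(r \right)} = -2$
$V = 0$ ($V = 0 \left(-2\right) = 0$)
$\frac{V 69}{26} = \frac{0 \cdot 69}{26} = 0 \cdot \frac{1}{26} = 0$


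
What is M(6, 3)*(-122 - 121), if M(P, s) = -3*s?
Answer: 2187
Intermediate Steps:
M(6, 3)*(-122 - 121) = (-3*3)*(-122 - 121) = -9*(-243) = 2187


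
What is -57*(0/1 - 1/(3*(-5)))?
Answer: -19/5 ≈ -3.8000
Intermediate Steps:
-57*(0/1 - 1/(3*(-5))) = -57*(0*1 - 1/(-15)) = -57*(0 - 1*(-1/15)) = -57*(0 + 1/15) = -57*1/15 = -19/5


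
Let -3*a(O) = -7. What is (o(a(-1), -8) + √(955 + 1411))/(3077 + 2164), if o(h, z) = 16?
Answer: 16/5241 + 13*√14/5241 ≈ 0.012334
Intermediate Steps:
a(O) = 7/3 (a(O) = -⅓*(-7) = 7/3)
(o(a(-1), -8) + √(955 + 1411))/(3077 + 2164) = (16 + √(955 + 1411))/(3077 + 2164) = (16 + √2366)/5241 = (16 + 13*√14)*(1/5241) = 16/5241 + 13*√14/5241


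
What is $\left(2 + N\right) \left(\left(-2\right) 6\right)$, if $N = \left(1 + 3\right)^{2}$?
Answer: $-216$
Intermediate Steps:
$N = 16$ ($N = 4^{2} = 16$)
$\left(2 + N\right) \left(\left(-2\right) 6\right) = \left(2 + 16\right) \left(\left(-2\right) 6\right) = 18 \left(-12\right) = -216$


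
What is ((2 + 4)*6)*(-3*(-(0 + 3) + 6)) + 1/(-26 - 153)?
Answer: -57997/179 ≈ -324.01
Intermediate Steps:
((2 + 4)*6)*(-3*(-(0 + 3) + 6)) + 1/(-26 - 153) = (6*6)*(-3*(-1*3 + 6)) + 1/(-179) = 36*(-3*(-3 + 6)) - 1/179 = 36*(-3*3) - 1/179 = 36*(-9) - 1/179 = -324 - 1/179 = -57997/179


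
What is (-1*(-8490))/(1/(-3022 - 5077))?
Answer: -68760510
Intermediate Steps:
(-1*(-8490))/(1/(-3022 - 5077)) = 8490/(1/(-8099)) = 8490/(-1/8099) = 8490*(-8099) = -68760510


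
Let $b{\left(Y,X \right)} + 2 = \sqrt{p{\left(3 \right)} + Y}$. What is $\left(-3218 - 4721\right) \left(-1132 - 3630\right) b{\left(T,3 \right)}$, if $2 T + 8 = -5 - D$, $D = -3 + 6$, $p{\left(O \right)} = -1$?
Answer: $-75611036 + 113416554 i \approx -7.5611 \cdot 10^{7} + 1.1342 \cdot 10^{8} i$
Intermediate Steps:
$D = 3$
$T = -8$ ($T = -4 + \frac{-5 - 3}{2} = -4 + \frac{1}{2} \left(-8\right) = -4 - 4 = -8$)
$b{\left(Y,X \right)} = -2 + \sqrt{-1 + Y}$
$\left(-3218 - 4721\right) \left(-1132 - 3630\right) b{\left(T,3 \right)} = \left(-3218 - 4721\right) \left(-1132 - 3630\right) \left(-2 + \sqrt{-1 - 8}\right) = \left(-7939\right) \left(-4762\right) \left(-2 + \sqrt{-9}\right) = 37805518 \left(-2 + 3 i\right) = -75611036 + 113416554 i$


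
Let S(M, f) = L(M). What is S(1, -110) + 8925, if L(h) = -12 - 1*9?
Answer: 8904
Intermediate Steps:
L(h) = -21 (L(h) = -12 - 9 = -21)
S(M, f) = -21
S(1, -110) + 8925 = -21 + 8925 = 8904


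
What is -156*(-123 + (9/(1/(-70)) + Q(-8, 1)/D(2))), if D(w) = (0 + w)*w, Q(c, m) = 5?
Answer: 117273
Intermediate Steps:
D(w) = w² (D(w) = w*w = w²)
-156*(-123 + (9/(1/(-70)) + Q(-8, 1)/D(2))) = -156*(-123 + (9/(1/(-70)) + 5/(2²))) = -156*(-123 + (9/(-1/70) + 5/4)) = -156*(-123 + (9*(-70) + 5*(¼))) = -156*(-123 + (-630 + 5/4)) = -156*(-123 - 2515/4) = -156*(-3007/4) = 117273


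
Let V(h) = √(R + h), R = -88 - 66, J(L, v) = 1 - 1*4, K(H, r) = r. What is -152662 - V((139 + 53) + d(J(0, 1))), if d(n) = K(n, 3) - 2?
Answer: -152662 - √39 ≈ -1.5267e+5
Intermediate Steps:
J(L, v) = -3 (J(L, v) = 1 - 4 = -3)
d(n) = 1 (d(n) = 3 - 2 = 1)
R = -154
V(h) = √(-154 + h)
-152662 - V((139 + 53) + d(J(0, 1))) = -152662 - √(-154 + ((139 + 53) + 1)) = -152662 - √(-154 + (192 + 1)) = -152662 - √(-154 + 193) = -152662 - √39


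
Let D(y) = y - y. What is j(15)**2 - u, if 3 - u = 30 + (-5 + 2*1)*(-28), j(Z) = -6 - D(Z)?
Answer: 147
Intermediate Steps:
D(y) = 0
j(Z) = -6 (j(Z) = -6 - 1*0 = -6 + 0 = -6)
u = -111 (u = 3 - (30 + (-5 + 2*1)*(-28)) = 3 - (30 + (-5 + 2)*(-28)) = 3 - (30 - 3*(-28)) = 3 - (30 + 84) = 3 - 1*114 = 3 - 114 = -111)
j(15)**2 - u = (-6)**2 - 1*(-111) = 36 + 111 = 147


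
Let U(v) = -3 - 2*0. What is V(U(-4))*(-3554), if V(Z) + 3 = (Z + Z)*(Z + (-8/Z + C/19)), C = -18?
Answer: -316306/19 ≈ -16648.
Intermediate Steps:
U(v) = -3 (U(v) = -3 + 0 = -3)
V(Z) = -3 + 2*Z*(-18/19 + Z - 8/Z) (V(Z) = -3 + (Z + Z)*(Z + (-8/Z - 18/19)) = -3 + (2*Z)*(Z + (-8/Z - 18*1/19)) = -3 + (2*Z)*(Z + (-8/Z - 18/19)) = -3 + (2*Z)*(Z + (-18/19 - 8/Z)) = -3 + (2*Z)*(-18/19 + Z - 8/Z) = -3 + 2*Z*(-18/19 + Z - 8/Z))
V(U(-4))*(-3554) = (-19 + 2*(-3)**2 - 36/19*(-3))*(-3554) = (-19 + 2*9 + 108/19)*(-3554) = (-19 + 18 + 108/19)*(-3554) = (89/19)*(-3554) = -316306/19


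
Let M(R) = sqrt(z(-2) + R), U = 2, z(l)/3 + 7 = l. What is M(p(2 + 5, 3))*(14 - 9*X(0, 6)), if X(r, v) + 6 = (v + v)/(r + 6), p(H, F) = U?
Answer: 250*I ≈ 250.0*I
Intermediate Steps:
z(l) = -21 + 3*l
p(H, F) = 2
X(r, v) = -6 + 2*v/(6 + r) (X(r, v) = -6 + (v + v)/(r + 6) = -6 + (2*v)/(6 + r) = -6 + 2*v/(6 + r))
M(R) = sqrt(-27 + R) (M(R) = sqrt((-21 + 3*(-2)) + R) = sqrt((-21 - 6) + R) = sqrt(-27 + R))
M(p(2 + 5, 3))*(14 - 9*X(0, 6)) = sqrt(-27 + 2)*(14 - 18*(-18 + 6 - 3*0)/(6 + 0)) = sqrt(-25)*(14 - 18*(-18 + 6 + 0)/6) = (5*I)*(14 - 18*(-12)/6) = (5*I)*(14 - 9*(-4)) = (5*I)*(14 + 36) = (5*I)*50 = 250*I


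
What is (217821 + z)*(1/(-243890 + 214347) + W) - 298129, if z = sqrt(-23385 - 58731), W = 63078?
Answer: 405903534438766/29543 + 11181080118*I*sqrt(2281)/29543 ≈ 1.3739e+10 + 1.8076e+7*I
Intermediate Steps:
z = 6*I*sqrt(2281) (z = sqrt(-82116) = 6*I*sqrt(2281) ≈ 286.56*I)
(217821 + z)*(1/(-243890 + 214347) + W) - 298129 = (217821 + 6*I*sqrt(2281))*(1/(-243890 + 214347) + 63078) - 298129 = (217821 + 6*I*sqrt(2281))*(1/(-29543) + 63078) - 298129 = (217821 + 6*I*sqrt(2281))*(-1/29543 + 63078) - 298129 = (217821 + 6*I*sqrt(2281))*(1863513353/29543) - 298129 = (405912342063813/29543 + 11181080118*I*sqrt(2281)/29543) - 298129 = 405903534438766/29543 + 11181080118*I*sqrt(2281)/29543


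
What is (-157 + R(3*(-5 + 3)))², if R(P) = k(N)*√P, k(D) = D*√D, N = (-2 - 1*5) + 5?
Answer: 24697 - 1256*√3 ≈ 22522.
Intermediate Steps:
N = -2 (N = (-2 - 5) + 5 = -7 + 5 = -2)
k(D) = D^(3/2)
R(P) = -2*I*√2*√P (R(P) = (-2)^(3/2)*√P = (-2*I*√2)*√P = -2*I*√2*√P)
(-157 + R(3*(-5 + 3)))² = (-157 - 2*I*√2*√(3*(-5 + 3)))² = (-157 - 2*I*√2*√(3*(-2)))² = (-157 - 2*I*√2*√(-6))² = (-157 - 2*I*√2*I*√6)² = (-157 + 4*√3)²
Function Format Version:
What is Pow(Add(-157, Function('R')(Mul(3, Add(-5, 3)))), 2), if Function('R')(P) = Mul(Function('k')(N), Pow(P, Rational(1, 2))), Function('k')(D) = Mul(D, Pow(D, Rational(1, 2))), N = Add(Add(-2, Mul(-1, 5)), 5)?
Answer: Add(24697, Mul(-1256, Pow(3, Rational(1, 2)))) ≈ 22522.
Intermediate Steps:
N = -2 (N = Add(Add(-2, -5), 5) = Add(-7, 5) = -2)
Function('k')(D) = Pow(D, Rational(3, 2))
Function('R')(P) = Mul(-2, I, Pow(2, Rational(1, 2)), Pow(P, Rational(1, 2))) (Function('R')(P) = Mul(Pow(-2, Rational(3, 2)), Pow(P, Rational(1, 2))) = Mul(Mul(-2, I, Pow(2, Rational(1, 2))), Pow(P, Rational(1, 2))) = Mul(-2, I, Pow(2, Rational(1, 2)), Pow(P, Rational(1, 2))))
Pow(Add(-157, Function('R')(Mul(3, Add(-5, 3)))), 2) = Pow(Add(-157, Mul(-2, I, Pow(2, Rational(1, 2)), Pow(Mul(3, Add(-5, 3)), Rational(1, 2)))), 2) = Pow(Add(-157, Mul(-2, I, Pow(2, Rational(1, 2)), Pow(Mul(3, -2), Rational(1, 2)))), 2) = Pow(Add(-157, Mul(-2, I, Pow(2, Rational(1, 2)), Pow(-6, Rational(1, 2)))), 2) = Pow(Add(-157, Mul(-2, I, Pow(2, Rational(1, 2)), Mul(I, Pow(6, Rational(1, 2))))), 2) = Pow(Add(-157, Mul(4, Pow(3, Rational(1, 2)))), 2)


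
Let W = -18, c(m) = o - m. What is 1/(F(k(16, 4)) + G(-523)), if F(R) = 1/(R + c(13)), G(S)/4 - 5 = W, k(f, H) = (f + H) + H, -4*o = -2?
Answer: -23/1194 ≈ -0.019263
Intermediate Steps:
o = 1/2 (o = -1/4*(-2) = 1/2 ≈ 0.50000)
c(m) = 1/2 - m
k(f, H) = f + 2*H (k(f, H) = (H + f) + H = f + 2*H)
G(S) = -52 (G(S) = 20 + 4*(-18) = 20 - 72 = -52)
F(R) = 1/(-25/2 + R) (F(R) = 1/(R + (1/2 - 1*13)) = 1/(R + (1/2 - 13)) = 1/(R - 25/2) = 1/(-25/2 + R))
1/(F(k(16, 4)) + G(-523)) = 1/(2/(-25 + 2*(16 + 2*4)) - 52) = 1/(2/(-25 + 2*(16 + 8)) - 52) = 1/(2/(-25 + 2*24) - 52) = 1/(2/(-25 + 48) - 52) = 1/(2/23 - 52) = 1/(-1194/23) = -23/1194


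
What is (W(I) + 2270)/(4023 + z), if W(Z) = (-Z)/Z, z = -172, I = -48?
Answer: 2269/3851 ≈ 0.58920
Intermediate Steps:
W(Z) = -1
(W(I) + 2270)/(4023 + z) = (-1 + 2270)/(4023 - 172) = 2269/3851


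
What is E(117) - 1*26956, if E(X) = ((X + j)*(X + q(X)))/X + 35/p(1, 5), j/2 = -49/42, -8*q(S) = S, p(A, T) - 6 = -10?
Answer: -322373/12 ≈ -26864.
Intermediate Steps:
p(A, T) = -4 (p(A, T) = 6 - 10 = -4)
q(S) = -S/8
j = -7/3 (j = 2*(-49/42) = 2*(-49*1/42) = 2*(-7/6) = -7/3 ≈ -2.3333)
E(X) = -259/24 + 7*X/8 (E(X) = ((X - 7/3)*(X - X/8))/X + 35/(-4) = ((-7/3 + X)*(7*X/8))/X + 35*(-¼) = (7*X*(-7/3 + X)/8)/X - 35/4 = (-49/24 + 7*X/8) - 35/4 = -259/24 + 7*X/8)
E(117) - 1*26956 = (-259/24 + (7/8)*117) - 1*26956 = (-259/24 + 819/8) - 26956 = 1099/12 - 26956 = -322373/12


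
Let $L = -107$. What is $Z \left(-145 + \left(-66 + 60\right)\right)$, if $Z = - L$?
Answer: $-16157$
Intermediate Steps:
$Z = 107$ ($Z = \left(-1\right) \left(-107\right) = 107$)
$Z \left(-145 + \left(-66 + 60\right)\right) = 107 \left(-145 + \left(-66 + 60\right)\right) = 107 \left(-145 - 6\right) = 107 \left(-151\right) = -16157$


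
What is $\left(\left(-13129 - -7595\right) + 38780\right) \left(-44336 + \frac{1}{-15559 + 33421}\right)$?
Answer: $- \frac{4388082085371}{2977} \approx -1.474 \cdot 10^{9}$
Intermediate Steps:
$\left(\left(-13129 - -7595\right) + 38780\right) \left(-44336 + \frac{1}{-15559 + 33421}\right) = \left(\left(-13129 + 7595\right) + 38780\right) \left(-44336 + \frac{1}{17862}\right) = \left(-5534 + 38780\right) \left(-44336 + \frac{1}{17862}\right) = 33246 \left(- \frac{791929631}{17862}\right) = - \frac{4388082085371}{2977}$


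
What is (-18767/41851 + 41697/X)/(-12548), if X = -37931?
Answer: 614228056/4979831531497 ≈ 0.00012334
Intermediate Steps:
(-18767/41851 + 41697/X)/(-12548) = (-18767/41851 + 41697/(-37931))/(-12548) = (-18767*1/41851 + 41697*(-1/37931))*(-1/12548) = (-18767/41851 - 41697/37931)*(-1/12548) = -2456912224/1587450281*(-1/12548) = 614228056/4979831531497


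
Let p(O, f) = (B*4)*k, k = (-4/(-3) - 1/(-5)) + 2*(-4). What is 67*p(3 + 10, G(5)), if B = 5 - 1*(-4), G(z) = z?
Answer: -77988/5 ≈ -15598.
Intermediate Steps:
B = 9 (B = 5 + 4 = 9)
k = -97/15 (k = (-4*(-⅓) - 1*(-⅕)) - 8 = (4/3 + ⅕) - 8 = 23/15 - 8 = -97/15 ≈ -6.4667)
p(O, f) = -1164/5 (p(O, f) = (9*4)*(-97/15) = 36*(-97/15) = -1164/5)
67*p(3 + 10, G(5)) = 67*(-1164/5) = -77988/5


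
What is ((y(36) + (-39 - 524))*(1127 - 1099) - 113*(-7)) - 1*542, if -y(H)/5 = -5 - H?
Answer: -9775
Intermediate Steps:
y(H) = 25 + 5*H (y(H) = -5*(-5 - H) = 25 + 5*H)
((y(36) + (-39 - 524))*(1127 - 1099) - 113*(-7)) - 1*542 = (((25 + 5*36) + (-39 - 524))*(1127 - 1099) - 113*(-7)) - 1*542 = (((25 + 180) - 563)*28 - 1*(-791)) - 542 = ((205 - 563)*28 + 791) - 542 = (-358*28 + 791) - 542 = (-10024 + 791) - 542 = -9233 - 542 = -9775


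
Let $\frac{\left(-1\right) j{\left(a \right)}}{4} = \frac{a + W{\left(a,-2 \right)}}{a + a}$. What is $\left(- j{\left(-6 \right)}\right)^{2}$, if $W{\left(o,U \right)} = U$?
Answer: $\frac{64}{9} \approx 7.1111$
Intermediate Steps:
$j{\left(a \right)} = - \frac{2 \left(-2 + a\right)}{a}$ ($j{\left(a \right)} = - 4 \frac{a - 2}{a + a} = - 4 \frac{-2 + a}{2 a} = - \frac{2 \left(-2 + a\right)}{a}$)
$\left(- j{\left(-6 \right)}\right)^{2} = \left(- (-2 + \frac{4}{-6})\right)^{2} = \left(- (-2 + 4 \left(- \frac{1}{6}\right))\right)^{2} = \left(- (-2 - \frac{2}{3})\right)^{2} = \left(\left(-1\right) \left(- \frac{8}{3}\right)\right)^{2} = \left(\frac{8}{3}\right)^{2} = \frac{64}{9}$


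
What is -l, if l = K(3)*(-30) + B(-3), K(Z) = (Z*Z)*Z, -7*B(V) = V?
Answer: 5667/7 ≈ 809.57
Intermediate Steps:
B(V) = -V/7
K(Z) = Z³ (K(Z) = Z²*Z = Z³)
l = -5667/7 (l = 3³*(-30) - ⅐*(-3) = 27*(-30) + 3/7 = -810 + 3/7 = -5667/7 ≈ -809.57)
-l = -1*(-5667/7) = 5667/7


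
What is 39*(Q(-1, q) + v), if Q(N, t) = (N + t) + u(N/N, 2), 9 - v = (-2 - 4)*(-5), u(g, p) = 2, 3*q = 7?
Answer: -689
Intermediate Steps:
q = 7/3 (q = (⅓)*7 = 7/3 ≈ 2.3333)
v = -21 (v = 9 - (-2 - 4)*(-5) = 9 - (-6)*(-5) = 9 - 1*30 = 9 - 30 = -21)
Q(N, t) = 2 + N + t (Q(N, t) = (N + t) + 2 = 2 + N + t)
39*(Q(-1, q) + v) = 39*((2 - 1 + 7/3) - 21) = 39*(10/3 - 21) = 39*(-53/3) = -689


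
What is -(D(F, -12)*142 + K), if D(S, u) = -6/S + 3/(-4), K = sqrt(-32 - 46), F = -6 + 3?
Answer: -355/2 - I*sqrt(78) ≈ -177.5 - 8.8318*I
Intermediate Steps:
F = -3
K = I*sqrt(78) (K = sqrt(-78) = I*sqrt(78) ≈ 8.8318*I)
D(S, u) = -3/4 - 6/S (D(S, u) = -6/S + 3*(-1/4) = -6/S - 3/4 = -3/4 - 6/S)
-(D(F, -12)*142 + K) = -((-3/4 - 6/(-3))*142 + I*sqrt(78)) = -((-3/4 - 6*(-1/3))*142 + I*sqrt(78)) = -((-3/4 + 2)*142 + I*sqrt(78)) = -((5/4)*142 + I*sqrt(78)) = -(355/2 + I*sqrt(78)) = -355/2 - I*sqrt(78)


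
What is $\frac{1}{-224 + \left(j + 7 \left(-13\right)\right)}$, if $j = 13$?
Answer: $- \frac{1}{302} \approx -0.0033113$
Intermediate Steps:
$\frac{1}{-224 + \left(j + 7 \left(-13\right)\right)} = \frac{1}{-224 + \left(13 + 7 \left(-13\right)\right)} = \frac{1}{-224 + \left(13 - 91\right)} = \frac{1}{-224 - 78} = \frac{1}{-302} = - \frac{1}{302}$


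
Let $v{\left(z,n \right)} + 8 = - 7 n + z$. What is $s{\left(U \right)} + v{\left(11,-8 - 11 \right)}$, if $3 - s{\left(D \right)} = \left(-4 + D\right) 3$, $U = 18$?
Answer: $97$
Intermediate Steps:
$s{\left(D \right)} = 15 - 3 D$ ($s{\left(D \right)} = 3 - \left(-4 + D\right) 3 = 3 - \left(-12 + 3 D\right) = 15 - 3 D$)
$v{\left(z,n \right)} = -8 + z - 7 n$ ($v{\left(z,n \right)} = -8 - \left(- z + 7 n\right) = -8 + z - 7 n$)
$s{\left(U \right)} + v{\left(11,-8 - 11 \right)} = \left(15 - 54\right) - \left(-3 + 7 \left(-8 - 11\right)\right) = \left(15 - 54\right) - -136 = -39 + \left(-8 + 11 + 133\right) = -39 + 136 = 97$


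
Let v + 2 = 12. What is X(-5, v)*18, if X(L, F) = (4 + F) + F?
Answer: 432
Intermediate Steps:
v = 10 (v = -2 + 12 = 10)
X(L, F) = 4 + 2*F
X(-5, v)*18 = (4 + 2*10)*18 = (4 + 20)*18 = 24*18 = 432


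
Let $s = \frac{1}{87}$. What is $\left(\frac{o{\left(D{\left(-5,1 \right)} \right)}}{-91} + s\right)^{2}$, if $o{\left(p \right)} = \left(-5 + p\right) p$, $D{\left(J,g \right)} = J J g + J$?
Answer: $\frac{676468081}{62678889} \approx 10.793$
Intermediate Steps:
$D{\left(J,g \right)} = J + g J^{2}$ ($D{\left(J,g \right)} = J^{2} g + J = g J^{2} + J = J + g J^{2}$)
$o{\left(p \right)} = p \left(-5 + p\right)$
$s = \frac{1}{87} \approx 0.011494$
$\left(\frac{o{\left(D{\left(-5,1 \right)} \right)}}{-91} + s\right)^{2} = \left(\frac{- 5 \left(1 - 5\right) \left(-5 - 5 \left(1 - 5\right)\right)}{-91} + \frac{1}{87}\right)^{2} = \left(- 5 \left(1 - 5\right) \left(-5 - 5 \left(1 - 5\right)\right) \left(- \frac{1}{91}\right) + \frac{1}{87}\right)^{2} = \left(\left(-5\right) \left(-4\right) \left(-5 - -20\right) \left(- \frac{1}{91}\right) + \frac{1}{87}\right)^{2} = \left(20 \left(-5 + 20\right) \left(- \frac{1}{91}\right) + \frac{1}{87}\right)^{2} = \left(20 \cdot 15 \left(- \frac{1}{91}\right) + \frac{1}{87}\right)^{2} = \left(300 \left(- \frac{1}{91}\right) + \frac{1}{87}\right)^{2} = \left(- \frac{300}{91} + \frac{1}{87}\right)^{2} = \left(- \frac{26009}{7917}\right)^{2} = \frac{676468081}{62678889}$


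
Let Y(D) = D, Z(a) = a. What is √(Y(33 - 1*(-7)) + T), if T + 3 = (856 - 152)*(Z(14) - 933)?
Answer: I*√646939 ≈ 804.33*I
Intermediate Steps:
T = -646979 (T = -3 + (856 - 152)*(14 - 933) = -3 + 704*(-919) = -3 - 646976 = -646979)
√(Y(33 - 1*(-7)) + T) = √((33 - 1*(-7)) - 646979) = √((33 + 7) - 646979) = √(40 - 646979) = √(-646939) = I*√646939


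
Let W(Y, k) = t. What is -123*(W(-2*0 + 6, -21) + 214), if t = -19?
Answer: -23985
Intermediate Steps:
W(Y, k) = -19
-123*(W(-2*0 + 6, -21) + 214) = -123*(-19 + 214) = -123*195 = -23985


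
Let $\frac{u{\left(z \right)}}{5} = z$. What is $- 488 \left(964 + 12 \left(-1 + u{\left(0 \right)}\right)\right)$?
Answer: $-464576$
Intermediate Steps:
$u{\left(z \right)} = 5 z$
$- 488 \left(964 + 12 \left(-1 + u{\left(0 \right)}\right)\right) = - 488 \left(964 + 12 \left(-1 + 5 \cdot 0\right)\right) = - 488 \left(964 + 12 \left(-1 + 0\right)\right) = - 488 \left(964 + 12 \left(-1\right)\right) = - 488 \left(964 - 12\right) = \left(-488\right) 952 = -464576$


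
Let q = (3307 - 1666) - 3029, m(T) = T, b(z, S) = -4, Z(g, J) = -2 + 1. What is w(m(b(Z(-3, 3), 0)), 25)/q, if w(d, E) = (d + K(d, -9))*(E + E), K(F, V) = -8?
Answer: 150/347 ≈ 0.43228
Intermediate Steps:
Z(g, J) = -1
w(d, E) = 2*E*(-8 + d) (w(d, E) = (d - 8)*(E + E) = (-8 + d)*(2*E) = 2*E*(-8 + d))
q = -1388 (q = 1641 - 3029 = -1388)
w(m(b(Z(-3, 3), 0)), 25)/q = (2*25*(-8 - 4))/(-1388) = (2*25*(-12))*(-1/1388) = -600*(-1/1388) = 150/347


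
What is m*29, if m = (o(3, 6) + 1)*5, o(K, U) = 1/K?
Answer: 580/3 ≈ 193.33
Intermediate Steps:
m = 20/3 (m = (1/3 + 1)*5 = (4/3)*5 = 20/3 ≈ 6.6667)
m*29 = (20/3)*29 = 580/3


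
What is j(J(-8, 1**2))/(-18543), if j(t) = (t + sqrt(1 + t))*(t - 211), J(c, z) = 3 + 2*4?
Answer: 2200/18543 + 400*sqrt(3)/18543 ≈ 0.15601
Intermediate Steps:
J(c, z) = 11 (J(c, z) = 3 + 8 = 11)
j(t) = (-211 + t)*(t + sqrt(1 + t)) (j(t) = (t + sqrt(1 + t))*(-211 + t) = (-211 + t)*(t + sqrt(1 + t)))
j(J(-8, 1**2))/(-18543) = (11**2 - 211*11 - 211*sqrt(1 + 11) + 11*sqrt(1 + 11))/(-18543) = (121 - 2321 - 422*sqrt(3) + 11*sqrt(12))*(-1/18543) = (121 - 2321 - 422*sqrt(3) + 11*(2*sqrt(3)))*(-1/18543) = (121 - 2321 - 422*sqrt(3) + 22*sqrt(3))*(-1/18543) = (-2200 - 400*sqrt(3))*(-1/18543) = 2200/18543 + 400*sqrt(3)/18543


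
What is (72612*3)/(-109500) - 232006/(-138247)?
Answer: -392543041/1261503875 ≈ -0.31117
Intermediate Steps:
(72612*3)/(-109500) - 232006/(-138247) = 217836*(-1/109500) - 232006*(-1/138247) = -18153/9125 + 232006/138247 = -392543041/1261503875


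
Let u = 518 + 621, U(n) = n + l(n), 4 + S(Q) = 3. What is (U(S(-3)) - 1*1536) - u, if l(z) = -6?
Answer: -2682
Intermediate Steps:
S(Q) = -1 (S(Q) = -4 + 3 = -1)
U(n) = -6 + n (U(n) = n - 6 = -6 + n)
u = 1139
(U(S(-3)) - 1*1536) - u = ((-6 - 1) - 1*1536) - 1*1139 = (-7 - 1536) - 1139 = -1543 - 1139 = -2682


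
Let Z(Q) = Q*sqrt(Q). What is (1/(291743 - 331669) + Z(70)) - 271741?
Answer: -10849531167/39926 + 70*sqrt(70) ≈ -2.7116e+5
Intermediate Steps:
Z(Q) = Q**(3/2)
(1/(291743 - 331669) + Z(70)) - 271741 = (1/(291743 - 331669) + 70**(3/2)) - 271741 = (1/(-39926) + 70*sqrt(70)) - 271741 = (-1/39926 + 70*sqrt(70)) - 271741 = -10849531167/39926 + 70*sqrt(70)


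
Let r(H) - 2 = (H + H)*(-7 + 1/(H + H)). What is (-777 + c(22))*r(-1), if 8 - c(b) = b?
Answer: -13447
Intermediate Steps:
c(b) = 8 - b
r(H) = 2 + 2*H*(-7 + 1/(2*H)) (r(H) = 2 + (H + H)*(-7 + 1/(H + H)) = 2 + (2*H)*(-7 + 1/(2*H)) = 2 + 2*H*(-7 + 1/(2*H)))
(-777 + c(22))*r(-1) = (-777 + (8 - 1*22))*(3 - 14*(-1)) = (-777 + (8 - 22))*(3 + 14) = (-777 - 14)*17 = -791*17 = -13447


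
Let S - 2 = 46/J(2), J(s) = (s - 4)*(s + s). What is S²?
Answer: 225/16 ≈ 14.063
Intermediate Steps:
J(s) = 2*s*(-4 + s) (J(s) = (-4 + s)*(2*s) = 2*s*(-4 + s))
S = -15/4 (S = 2 + 46/((2*2*(-4 + 2))) = 2 + 46/((2*2*(-2))) = 2 + 46/(-8) = 2 + 46*(-⅛) = 2 - 23/4 = -15/4 ≈ -3.7500)
S² = (-15/4)² = 225/16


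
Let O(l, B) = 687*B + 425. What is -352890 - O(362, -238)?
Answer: -189809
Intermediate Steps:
O(l, B) = 425 + 687*B
-352890 - O(362, -238) = -352890 - (425 + 687*(-238)) = -352890 - (425 - 163506) = -352890 - 1*(-163081) = -352890 + 163081 = -189809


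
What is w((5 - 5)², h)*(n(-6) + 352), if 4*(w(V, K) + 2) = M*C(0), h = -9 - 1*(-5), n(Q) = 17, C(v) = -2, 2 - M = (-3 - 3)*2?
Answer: -3321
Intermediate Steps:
M = 14 (M = 2 - (-3 - 3)*2 = 2 - (-6)*2 = 2 - 1*(-12) = 2 + 12 = 14)
h = -4 (h = -9 + 5 = -4)
w(V, K) = -9 (w(V, K) = -2 + (14*(-2))/4 = -2 + (¼)*(-28) = -2 - 7 = -9)
w((5 - 5)², h)*(n(-6) + 352) = -9*(17 + 352) = -9*369 = -3321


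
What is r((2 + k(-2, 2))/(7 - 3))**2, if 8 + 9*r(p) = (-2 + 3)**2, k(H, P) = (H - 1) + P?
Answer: 49/81 ≈ 0.60494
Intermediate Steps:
k(H, P) = -1 + H + P (k(H, P) = (-1 + H) + P = -1 + H + P)
r(p) = -7/9 (r(p) = -8/9 + (-2 + 3)**2/9 = -8/9 + (1/9)*1**2 = -8/9 + (1/9)*1 = -8/9 + 1/9 = -7/9)
r((2 + k(-2, 2))/(7 - 3))**2 = (-7/9)**2 = 49/81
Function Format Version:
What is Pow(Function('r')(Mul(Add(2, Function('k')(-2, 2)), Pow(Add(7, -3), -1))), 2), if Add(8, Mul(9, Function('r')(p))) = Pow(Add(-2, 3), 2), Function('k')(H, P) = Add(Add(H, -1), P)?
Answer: Rational(49, 81) ≈ 0.60494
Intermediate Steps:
Function('k')(H, P) = Add(-1, H, P) (Function('k')(H, P) = Add(Add(-1, H), P) = Add(-1, H, P))
Function('r')(p) = Rational(-7, 9) (Function('r')(p) = Add(Rational(-8, 9), Mul(Rational(1, 9), Pow(Add(-2, 3), 2))) = Add(Rational(-8, 9), Mul(Rational(1, 9), Pow(1, 2))) = Add(Rational(-8, 9), Mul(Rational(1, 9), 1)) = Add(Rational(-8, 9), Rational(1, 9)) = Rational(-7, 9))
Pow(Function('r')(Mul(Add(2, Function('k')(-2, 2)), Pow(Add(7, -3), -1))), 2) = Pow(Rational(-7, 9), 2) = Rational(49, 81)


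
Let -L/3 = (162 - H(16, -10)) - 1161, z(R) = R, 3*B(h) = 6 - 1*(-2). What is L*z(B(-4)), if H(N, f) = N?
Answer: 8120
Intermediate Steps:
B(h) = 8/3 (B(h) = (6 - 1*(-2))/3 = (6 + 2)/3 = (⅓)*8 = 8/3)
L = 3045 (L = -3*((162 - 1*16) - 1161) = -3*((162 - 16) - 1161) = -3*(146 - 1161) = -3*(-1015) = 3045)
L*z(B(-4)) = 3045*(8/3) = 8120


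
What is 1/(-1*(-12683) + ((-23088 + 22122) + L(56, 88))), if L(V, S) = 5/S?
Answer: 88/1031101 ≈ 8.5346e-5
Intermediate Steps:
1/(-1*(-12683) + ((-23088 + 22122) + L(56, 88))) = 1/(-1*(-12683) + ((-23088 + 22122) + 5/88)) = 1/(12683 + (-966 + 5*(1/88))) = 1/(12683 + (-966 + 5/88)) = 1/(12683 - 85003/88) = 1/(1031101/88) = 88/1031101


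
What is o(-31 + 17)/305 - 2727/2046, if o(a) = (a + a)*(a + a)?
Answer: 257443/208010 ≈ 1.2376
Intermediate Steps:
o(a) = 4*a² (o(a) = (2*a)*(2*a) = 4*a²)
o(-31 + 17)/305 - 2727/2046 = (4*(-31 + 17)²)/305 - 2727/2046 = (4*(-14)²)*(1/305) - 2727*1/2046 = (4*196)*(1/305) - 909/682 = 784*(1/305) - 909/682 = 784/305 - 909/682 = 257443/208010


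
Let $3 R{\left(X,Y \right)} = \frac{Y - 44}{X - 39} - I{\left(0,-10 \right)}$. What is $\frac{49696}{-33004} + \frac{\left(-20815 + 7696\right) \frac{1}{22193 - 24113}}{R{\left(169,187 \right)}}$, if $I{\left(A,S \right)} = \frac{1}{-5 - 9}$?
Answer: $\frac{692512931}{43301248} \approx 15.993$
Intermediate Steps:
$I{\left(A,S \right)} = - \frac{1}{14}$ ($I{\left(A,S \right)} = \frac{1}{-14} = - \frac{1}{14}$)
$R{\left(X,Y \right)} = \frac{1}{42} + \frac{-44 + Y}{3 \left(-39 + X\right)}$ ($R{\left(X,Y \right)} = \frac{\frac{Y - 44}{X - 39} - - \frac{1}{14}}{3} = \frac{\frac{-44 + Y}{-39 + X} + \frac{1}{14}}{3} = \frac{\frac{1}{14} + \frac{-44 + Y}{-39 + X}}{3} = \frac{1}{42} + \frac{-44 + Y}{3 \left(-39 + X\right)}$)
$\frac{49696}{-33004} + \frac{\left(-20815 + 7696\right) \frac{1}{22193 - 24113}}{R{\left(169,187 \right)}} = \frac{49696}{-33004} + \frac{\left(-20815 + 7696\right) \frac{1}{22193 - 24113}}{\frac{1}{42} \frac{1}{-39 + 169} \left(-655 + 169 + 14 \cdot 187\right)} = 49696 \left(- \frac{1}{33004}\right) + \frac{\left(-13119\right) \frac{1}{-1920}}{\frac{1}{42} \cdot \frac{1}{130} \left(-655 + 169 + 2618\right)} = - \frac{12424}{8251} + \frac{\left(-13119\right) \left(- \frac{1}{1920}\right)}{\frac{1}{42} \cdot \frac{1}{130} \cdot 2132} = - \frac{12424}{8251} + \frac{4373}{640 \cdot \frac{41}{105}} = - \frac{12424}{8251} + \frac{4373}{640} \cdot \frac{105}{41} = - \frac{12424}{8251} + \frac{91833}{5248} = \frac{692512931}{43301248}$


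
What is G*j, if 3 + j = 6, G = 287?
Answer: 861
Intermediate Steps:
j = 3 (j = -3 + 6 = 3)
G*j = 287*3 = 861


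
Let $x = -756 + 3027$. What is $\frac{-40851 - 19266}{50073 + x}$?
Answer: $- \frac{20039}{17448} \approx -1.1485$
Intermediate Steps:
$x = 2271$
$\frac{-40851 - 19266}{50073 + x} = \frac{-40851 - 19266}{50073 + 2271} = - \frac{60117}{52344} = \left(-60117\right) \frac{1}{52344} = - \frac{20039}{17448}$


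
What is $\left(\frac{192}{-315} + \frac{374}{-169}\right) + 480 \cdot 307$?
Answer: $\frac{2614853114}{17745} \approx 1.4736 \cdot 10^{5}$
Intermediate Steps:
$\left(\frac{192}{-315} + \frac{374}{-169}\right) + 480 \cdot 307 = \left(192 \left(- \frac{1}{315}\right) + 374 \left(- \frac{1}{169}\right)\right) + 147360 = \left(- \frac{64}{105} - \frac{374}{169}\right) + 147360 = - \frac{50086}{17745} + 147360 = \frac{2614853114}{17745}$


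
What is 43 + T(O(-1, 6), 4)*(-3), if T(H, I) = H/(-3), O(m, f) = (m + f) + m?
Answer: 47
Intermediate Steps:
O(m, f) = f + 2*m (O(m, f) = (f + m) + m = f + 2*m)
T(H, I) = -H/3 (T(H, I) = H*(-⅓) = -H/3)
43 + T(O(-1, 6), 4)*(-3) = 43 - (6 + 2*(-1))/3*(-3) = 43 - (6 - 2)/3*(-3) = 43 - ⅓*4*(-3) = 43 - 4/3*(-3) = 43 + 4 = 47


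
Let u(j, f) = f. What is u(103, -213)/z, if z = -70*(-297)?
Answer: -71/6930 ≈ -0.010245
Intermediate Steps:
z = 20790
u(103, -213)/z = -213/20790 = -213*1/20790 = -71/6930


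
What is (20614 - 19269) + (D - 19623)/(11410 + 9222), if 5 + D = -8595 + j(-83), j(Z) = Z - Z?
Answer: 27721817/20632 ≈ 1343.6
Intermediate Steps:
j(Z) = 0
D = -8600 (D = -5 + (-8595 + 0) = -5 - 8595 = -8600)
(20614 - 19269) + (D - 19623)/(11410 + 9222) = (20614 - 19269) + (-8600 - 19623)/(11410 + 9222) = 1345 - 28223/20632 = 27721817/20632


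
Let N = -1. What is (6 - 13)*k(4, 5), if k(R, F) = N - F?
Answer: 42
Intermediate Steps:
k(R, F) = -1 - F
(6 - 13)*k(4, 5) = (6 - 13)*(-1 - 1*5) = -7*(-1 - 5) = -7*(-6) = 42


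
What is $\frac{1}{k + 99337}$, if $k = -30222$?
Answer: $\frac{1}{69115} \approx 1.4469 \cdot 10^{-5}$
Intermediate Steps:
$\frac{1}{k + 99337} = \frac{1}{-30222 + 99337} = \frac{1}{69115}$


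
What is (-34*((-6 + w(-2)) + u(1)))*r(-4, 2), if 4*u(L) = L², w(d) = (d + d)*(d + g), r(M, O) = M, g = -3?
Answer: 1938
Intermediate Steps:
w(d) = 2*d*(-3 + d) (w(d) = (d + d)*(d - 3) = (2*d)*(-3 + d) = 2*d*(-3 + d))
u(L) = L²/4
(-34*((-6 + w(-2)) + u(1)))*r(-4, 2) = -34*((-6 + 2*(-2)*(-3 - 2)) + (¼)*1²)*(-4) = -34*((-6 + 2*(-2)*(-5)) + (¼)*1)*(-4) = -34*((-6 + 20) + ¼)*(-4) = -34*(14 + ¼)*(-4) = -34*57/4*(-4) = -969/2*(-4) = 1938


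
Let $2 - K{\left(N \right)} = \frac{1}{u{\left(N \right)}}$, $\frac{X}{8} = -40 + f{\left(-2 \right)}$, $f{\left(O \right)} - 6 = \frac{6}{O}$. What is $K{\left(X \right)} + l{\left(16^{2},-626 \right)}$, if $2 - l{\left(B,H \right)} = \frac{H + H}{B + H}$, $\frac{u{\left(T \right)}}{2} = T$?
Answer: $\frac{1829}{2960} \approx 0.61791$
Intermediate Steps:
$f{\left(O \right)} = 6 + \frac{6}{O}$
$u{\left(T \right)} = 2 T$
$l{\left(B,H \right)} = 2 - \frac{2 H}{B + H}$ ($l{\left(B,H \right)} = 2 - \frac{H + H}{B + H} = 2 - \frac{2 H}{B + H}$)
$X = -296$ ($X = 8 \left(-40 + \left(6 + \frac{6}{-2}\right)\right) = 8 \left(-40 + \left(6 + 6 \left(- \frac{1}{2}\right)\right)\right) = 8 \left(-40 + \left(6 - 3\right)\right) = 8 \left(-40 + 3\right) = 8 \left(-37\right) = -296$)
$K{\left(N \right)} = 2 - \frac{1}{2 N}$
$K{\left(X \right)} + l{\left(16^{2},-626 \right)} = \left(2 - \frac{1}{2 \left(-296\right)}\right) + \frac{2 \cdot 16^{2}}{16^{2} - 626} = \left(2 - - \frac{1}{592}\right) + 2 \cdot 256 \frac{1}{256 - 626} = \left(2 + \frac{1}{592}\right) + 2 \cdot 256 \frac{1}{-370} = \frac{1185}{592} + 2 \cdot 256 \left(- \frac{1}{370}\right) = \frac{1185}{592} - \frac{256}{185} = \frac{1829}{2960}$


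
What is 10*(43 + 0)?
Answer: 430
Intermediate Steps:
10*(43 + 0) = 10*43 = 430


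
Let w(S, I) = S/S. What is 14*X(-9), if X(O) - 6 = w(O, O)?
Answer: 98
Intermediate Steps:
w(S, I) = 1
X(O) = 7 (X(O) = 6 + 1 = 7)
14*X(-9) = 14*7 = 98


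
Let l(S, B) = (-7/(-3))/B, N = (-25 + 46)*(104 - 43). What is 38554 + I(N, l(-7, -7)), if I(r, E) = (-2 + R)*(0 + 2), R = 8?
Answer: 38566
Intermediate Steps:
N = 1281 (N = 21*61 = 1281)
l(S, B) = 7/(3*B) (l(S, B) = (-7*(-1/3))/B = 7/(3*B))
I(r, E) = 12 (I(r, E) = (-2 + 8)*(0 + 2) = 6*2 = 12)
38554 + I(N, l(-7, -7)) = 38554 + 12 = 38566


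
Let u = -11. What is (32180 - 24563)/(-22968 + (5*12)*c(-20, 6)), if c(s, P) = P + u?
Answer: -2539/7756 ≈ -0.32736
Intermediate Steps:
c(s, P) = -11 + P (c(s, P) = P - 11 = -11 + P)
(32180 - 24563)/(-22968 + (5*12)*c(-20, 6)) = (32180 - 24563)/(-22968 + (5*12)*(-11 + 6)) = 7617/(-22968 + 60*(-5)) = 7617/(-22968 - 300) = 7617/(-23268) = 7617*(-1/23268) = -2539/7756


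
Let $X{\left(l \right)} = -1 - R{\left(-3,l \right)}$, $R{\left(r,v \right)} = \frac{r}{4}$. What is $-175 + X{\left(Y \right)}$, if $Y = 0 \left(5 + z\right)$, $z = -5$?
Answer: $- \frac{701}{4} \approx -175.25$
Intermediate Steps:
$R{\left(r,v \right)} = \frac{r}{4}$ ($R{\left(r,v \right)} = r \frac{1}{4} = \frac{r}{4}$)
$Y = 0$ ($Y = 0 \left(5 - 5\right) = 0 \cdot 0 = 0$)
$X{\left(l \right)} = - \frac{1}{4}$ ($X{\left(l \right)} = -1 - \frac{1}{4} \left(-3\right) = -1 - - \frac{3}{4} = -1 + \frac{3}{4} = - \frac{1}{4}$)
$-175 + X{\left(Y \right)} = -175 - \frac{1}{4} = - \frac{701}{4}$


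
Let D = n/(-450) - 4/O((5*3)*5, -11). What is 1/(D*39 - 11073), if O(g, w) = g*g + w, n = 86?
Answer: -210525/2332718288 ≈ -9.0249e-5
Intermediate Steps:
O(g, w) = w + g² (O(g, w) = g² + w = w + g²)
D = -121151/631575 (D = 86/(-450) - 4/(-11 + ((5*3)*5)²) = 86*(-1/450) - 4/(-11 + (15*5)²) = -43/225 - 4/(-11 + 75²) = -43/225 - 4/(-11 + 5625) = -43/225 - 4/5614 = -43/225 - 4*1/5614 = -43/225 - 2/2807 = -121151/631575 ≈ -0.19182)
1/(D*39 - 11073) = 1/(-121151/631575*39 - 11073) = 1/(-1574963/210525 - 11073) = 1/(-2332718288/210525) = -210525/2332718288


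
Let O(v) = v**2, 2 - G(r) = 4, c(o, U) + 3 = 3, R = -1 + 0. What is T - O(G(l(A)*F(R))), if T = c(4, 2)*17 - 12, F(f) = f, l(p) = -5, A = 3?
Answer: -16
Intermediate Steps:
R = -1
c(o, U) = 0 (c(o, U) = -3 + 3 = 0)
G(r) = -2 (G(r) = 2 - 1*4 = 2 - 4 = -2)
T = -12 (T = 0*17 - 12 = 0 - 12 = -12)
T - O(G(l(A)*F(R))) = -12 - 1*(-2)**2 = -12 - 1*4 = -12 - 4 = -16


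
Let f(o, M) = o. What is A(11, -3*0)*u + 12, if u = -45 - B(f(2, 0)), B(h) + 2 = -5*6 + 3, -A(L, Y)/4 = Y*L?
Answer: 12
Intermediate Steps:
A(L, Y) = -4*L*Y (A(L, Y) = -4*Y*L = -4*L*Y)
B(h) = -29 (B(h) = -2 + (-5*6 + 3) = -2 + (-30 + 3) = -2 - 27 = -29)
u = -16 (u = -45 - 1*(-29) = -45 + 29 = -16)
A(11, -3*0)*u + 12 = -4*11*(-3*0)*(-16) + 12 = -4*11*0*(-16) + 12 = 0*(-16) + 12 = 0 + 12 = 12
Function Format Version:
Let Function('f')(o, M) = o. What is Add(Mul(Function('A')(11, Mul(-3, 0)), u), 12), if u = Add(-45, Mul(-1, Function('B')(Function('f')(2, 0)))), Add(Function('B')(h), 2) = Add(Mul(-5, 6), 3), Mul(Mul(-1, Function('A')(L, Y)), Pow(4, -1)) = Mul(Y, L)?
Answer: 12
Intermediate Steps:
Function('A')(L, Y) = Mul(-4, L, Y) (Function('A')(L, Y) = Mul(-4, Mul(Y, L)) = Mul(-4, Mul(L, Y)) = Mul(-4, L, Y))
Function('B')(h) = -29 (Function('B')(h) = Add(-2, Add(Mul(-5, 6), 3)) = Add(-2, Add(-30, 3)) = Add(-2, -27) = -29)
u = -16 (u = Add(-45, Mul(-1, -29)) = Add(-45, 29) = -16)
Add(Mul(Function('A')(11, Mul(-3, 0)), u), 12) = Add(Mul(Mul(-4, 11, Mul(-3, 0)), -16), 12) = Add(Mul(Mul(-4, 11, 0), -16), 12) = Add(Mul(0, -16), 12) = Add(0, 12) = 12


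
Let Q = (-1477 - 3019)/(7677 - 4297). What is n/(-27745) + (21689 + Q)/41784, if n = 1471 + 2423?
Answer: 14838791609/39184241304 ≈ 0.37869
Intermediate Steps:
n = 3894
Q = -1124/845 (Q = -4496/3380 = -4496*1/3380 = -1124/845 ≈ -1.3302)
n/(-27745) + (21689 + Q)/41784 = 3894/(-27745) + (21689 - 1124/845)/41784 = 3894*(-1/27745) + (18326081/845)*(1/41784) = -3894/27745 + 18326081/35307480 = 14838791609/39184241304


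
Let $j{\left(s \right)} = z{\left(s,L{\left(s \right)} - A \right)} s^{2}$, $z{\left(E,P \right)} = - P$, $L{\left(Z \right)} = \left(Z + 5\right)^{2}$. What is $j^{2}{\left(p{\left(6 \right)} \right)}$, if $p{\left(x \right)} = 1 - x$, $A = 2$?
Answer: $2500$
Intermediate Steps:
$L{\left(Z \right)} = \left(5 + Z\right)^{2}$
$j{\left(s \right)} = s^{2} \left(2 - \left(5 + s\right)^{2}\right)$ ($j{\left(s \right)} = - (\left(5 + s\right)^{2} - 2) s^{2} = - (-2 + \left(5 + s\right)^{2}) s^{2} = \left(2 - \left(5 + s\right)^{2}\right) s^{2} = s^{2} \left(2 - \left(5 + s\right)^{2}\right)$)
$j^{2}{\left(p{\left(6 \right)} \right)} = \left(\left(1 - 6\right)^{2} \left(2 - \left(5 + \left(1 - 6\right)\right)^{2}\right)\right)^{2} = \left(\left(-5\right)^{2} \left(2 - \left(5 - 5\right)^{2}\right)\right)^{2} = \left(25 \left(2 - 0^{2}\right)\right)^{2} = \left(25 \left(2 - 0\right)\right)^{2} = \left(25 \left(2 + 0\right)\right)^{2} = \left(25 \cdot 2\right)^{2} = 50^{2} = 2500$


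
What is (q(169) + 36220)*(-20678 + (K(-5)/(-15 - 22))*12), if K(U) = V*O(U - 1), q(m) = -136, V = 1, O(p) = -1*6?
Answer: -27604765176/37 ≈ -7.4608e+8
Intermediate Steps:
O(p) = -6
K(U) = -6 (K(U) = 1*(-6) = -6)
(q(169) + 36220)*(-20678 + (K(-5)/(-15 - 22))*12) = (-136 + 36220)*(-20678 + (-6/(-15 - 22))*12) = 36084*(-20678 + (-6/(-37))*12) = 36084*(-20678 - 1/37*(-6)*12) = 36084*(-20678 + (6/37)*12) = 36084*(-20678 + 72/37) = 36084*(-765014/37) = -27604765176/37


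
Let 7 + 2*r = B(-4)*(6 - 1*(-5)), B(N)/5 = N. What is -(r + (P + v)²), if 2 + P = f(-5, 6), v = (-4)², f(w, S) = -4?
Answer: 27/2 ≈ 13.500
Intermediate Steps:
v = 16
B(N) = 5*N
P = -6 (P = -2 - 4 = -6)
r = -227/2 (r = -7/2 + ((5*(-4))*(6 - 1*(-5)))/2 = -7/2 + (-20*(6 + 5))/2 = -7/2 + (-20*11)/2 = -7/2 + (½)*(-220) = -7/2 - 110 = -227/2 ≈ -113.50)
-(r + (P + v)²) = -(-227/2 + (-6 + 16)²) = -(-227/2 + 10²) = -(-227/2 + 100) = -1*(-27/2) = 27/2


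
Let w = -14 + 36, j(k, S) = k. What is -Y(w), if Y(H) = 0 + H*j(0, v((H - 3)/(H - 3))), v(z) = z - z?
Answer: 0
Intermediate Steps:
v(z) = 0
w = 22
Y(H) = 0 (Y(H) = 0 + H*0 = 0 + 0 = 0)
-Y(w) = -1*0 = 0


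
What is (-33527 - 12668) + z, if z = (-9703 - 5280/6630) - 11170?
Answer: -14822204/221 ≈ -67069.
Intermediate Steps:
z = -4613109/221 (z = (-9703 - 5280*1/6630) - 11170 = (-9703 - 176/221) - 11170 = -2144539/221 - 11170 = -4613109/221 ≈ -20874.)
(-33527 - 12668) + z = (-33527 - 12668) - 4613109/221 = -46195 - 4613109/221 = -14822204/221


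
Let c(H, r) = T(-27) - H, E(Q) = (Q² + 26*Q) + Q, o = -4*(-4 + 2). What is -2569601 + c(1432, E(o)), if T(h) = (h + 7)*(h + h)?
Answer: -2569953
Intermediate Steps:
o = 8 (o = -4*(-2) = 8)
E(Q) = Q² + 27*Q
T(h) = 2*h*(7 + h) (T(h) = (7 + h)*(2*h) = 2*h*(7 + h))
c(H, r) = 1080 - H (c(H, r) = 2*(-27)*(7 - 27) - H = 2*(-27)*(-20) - H = 1080 - H)
-2569601 + c(1432, E(o)) = -2569601 + (1080 - 1*1432) = -2569601 + (1080 - 1432) = -2569601 - 352 = -2569953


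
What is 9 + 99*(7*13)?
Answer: 9018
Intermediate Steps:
9 + 99*(7*13) = 9 + 99*91 = 9 + 9009 = 9018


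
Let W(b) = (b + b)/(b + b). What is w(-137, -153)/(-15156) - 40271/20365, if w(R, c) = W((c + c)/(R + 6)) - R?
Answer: -102192941/51441990 ≈ -1.9866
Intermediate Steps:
W(b) = 1 (W(b) = (2*b)/((2*b)) = (2*b)*(1/(2*b)) = 1)
w(R, c) = 1 - R
w(-137, -153)/(-15156) - 40271/20365 = (1 - 1*(-137))/(-15156) - 40271/20365 = (1 + 137)*(-1/15156) - 40271*1/20365 = 138*(-1/15156) - 40271/20365 = -23/2526 - 40271/20365 = -102192941/51441990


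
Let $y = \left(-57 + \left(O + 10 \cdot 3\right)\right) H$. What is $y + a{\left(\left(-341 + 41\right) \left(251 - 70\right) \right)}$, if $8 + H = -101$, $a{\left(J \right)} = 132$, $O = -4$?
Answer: $3511$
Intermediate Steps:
$H = -109$ ($H = -8 - 101 = -109$)
$y = 3379$ ($y = \left(-57 + \left(-4 + 10 \cdot 3\right)\right) \left(-109\right) = \left(-57 + \left(-4 + 30\right)\right) \left(-109\right) = \left(-57 + 26\right) \left(-109\right) = \left(-31\right) \left(-109\right) = 3379$)
$y + a{\left(\left(-341 + 41\right) \left(251 - 70\right) \right)} = 3379 + 132 = 3511$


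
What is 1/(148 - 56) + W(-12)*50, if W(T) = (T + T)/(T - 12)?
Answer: 4601/92 ≈ 50.011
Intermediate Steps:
W(T) = 2*T/(-12 + T) (W(T) = (2*T)/(-12 + T) = 2*T/(-12 + T))
1/(148 - 56) + W(-12)*50 = 1/(148 - 56) + (2*(-12)/(-12 - 12))*50 = 1/92 + (2*(-12)/(-24))*50 = 1/92 + (2*(-12)*(-1/24))*50 = 1/92 + 1*50 = 1/92 + 50 = 4601/92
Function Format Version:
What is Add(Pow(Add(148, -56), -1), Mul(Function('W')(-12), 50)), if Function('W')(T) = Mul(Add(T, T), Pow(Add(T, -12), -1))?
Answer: Rational(4601, 92) ≈ 50.011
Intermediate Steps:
Function('W')(T) = Mul(2, T, Pow(Add(-12, T), -1)) (Function('W')(T) = Mul(Mul(2, T), Pow(Add(-12, T), -1)) = Mul(2, T, Pow(Add(-12, T), -1)))
Add(Pow(Add(148, -56), -1), Mul(Function('W')(-12), 50)) = Add(Pow(Add(148, -56), -1), Mul(Mul(2, -12, Pow(Add(-12, -12), -1)), 50)) = Add(Pow(92, -1), Mul(Mul(2, -12, Pow(-24, -1)), 50)) = Add(Rational(1, 92), Mul(Mul(2, -12, Rational(-1, 24)), 50)) = Add(Rational(1, 92), Mul(1, 50)) = Add(Rational(1, 92), 50) = Rational(4601, 92)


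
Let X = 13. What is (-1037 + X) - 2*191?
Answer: -1406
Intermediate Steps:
(-1037 + X) - 2*191 = (-1037 + 13) - 2*191 = -1024 - 1*382 = -1024 - 382 = -1406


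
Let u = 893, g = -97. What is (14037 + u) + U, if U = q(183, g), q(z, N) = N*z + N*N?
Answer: 6588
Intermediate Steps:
q(z, N) = N**2 + N*z (q(z, N) = N*z + N**2 = N**2 + N*z)
U = -8342 (U = -97*(-97 + 183) = -97*86 = -8342)
(14037 + u) + U = (14037 + 893) - 8342 = 14930 - 8342 = 6588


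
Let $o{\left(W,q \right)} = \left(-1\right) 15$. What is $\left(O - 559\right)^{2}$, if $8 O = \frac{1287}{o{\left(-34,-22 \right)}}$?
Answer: $\frac{519338521}{1600} \approx 3.2459 \cdot 10^{5}$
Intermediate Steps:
$o{\left(W,q \right)} = -15$
$O = - \frac{429}{40}$ ($O = \frac{1287 \frac{1}{-15}}{8} = \frac{1287 \left(- \frac{1}{15}\right)}{8} = \frac{1}{8} \left(- \frac{429}{5}\right) = - \frac{429}{40} \approx -10.725$)
$\left(O - 559\right)^{2} = \left(- \frac{429}{40} - 559\right)^{2} = \left(- \frac{22789}{40}\right)^{2} = \frac{519338521}{1600}$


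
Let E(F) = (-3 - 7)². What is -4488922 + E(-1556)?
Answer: -4488822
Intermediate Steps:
E(F) = 100 (E(F) = (-10)² = 100)
-4488922 + E(-1556) = -4488922 + 100 = -4488822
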